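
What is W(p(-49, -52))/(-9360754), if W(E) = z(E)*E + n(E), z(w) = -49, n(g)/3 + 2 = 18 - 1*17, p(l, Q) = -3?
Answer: -72/4680377 ≈ -1.5383e-5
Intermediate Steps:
n(g) = -3 (n(g) = -6 + 3*(18 - 1*17) = -6 + 3*(18 - 17) = -6 + 3*1 = -6 + 3 = -3)
W(E) = -3 - 49*E (W(E) = -49*E - 3 = -3 - 49*E)
W(p(-49, -52))/(-9360754) = (-3 - 49*(-3))/(-9360754) = (-3 + 147)*(-1/9360754) = 144*(-1/9360754) = -72/4680377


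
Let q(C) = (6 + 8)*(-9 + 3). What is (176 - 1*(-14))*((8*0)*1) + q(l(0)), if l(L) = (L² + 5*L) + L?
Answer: -84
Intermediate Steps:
l(L) = L² + 6*L
q(C) = -84 (q(C) = 14*(-6) = -84)
(176 - 1*(-14))*((8*0)*1) + q(l(0)) = (176 - 1*(-14))*((8*0)*1) - 84 = (176 + 14)*(0*1) - 84 = 190*0 - 84 = 0 - 84 = -84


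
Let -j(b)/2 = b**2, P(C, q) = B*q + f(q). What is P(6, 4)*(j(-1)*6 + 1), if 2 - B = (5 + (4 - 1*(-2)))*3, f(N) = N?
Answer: 1320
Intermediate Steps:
B = -31 (B = 2 - (5 + (4 - 1*(-2)))*3 = 2 - (5 + (4 + 2))*3 = 2 - (5 + 6)*3 = 2 - 11*3 = 2 - 1*33 = 2 - 33 = -31)
P(C, q) = -30*q (P(C, q) = -31*q + q = -30*q)
j(b) = -2*b**2
P(6, 4)*(j(-1)*6 + 1) = (-30*4)*(-2*(-1)**2*6 + 1) = -120*(-2*1*6 + 1) = -120*(-2*6 + 1) = -120*(-12 + 1) = -120*(-11) = 1320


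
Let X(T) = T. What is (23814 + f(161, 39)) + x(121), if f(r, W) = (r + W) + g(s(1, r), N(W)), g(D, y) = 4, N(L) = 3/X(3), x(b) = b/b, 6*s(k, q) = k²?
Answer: 24019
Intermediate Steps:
s(k, q) = k²/6
x(b) = 1
N(L) = 1 (N(L) = 3/3 = 3*(⅓) = 1)
f(r, W) = 4 + W + r (f(r, W) = (r + W) + 4 = (W + r) + 4 = 4 + W + r)
(23814 + f(161, 39)) + x(121) = (23814 + (4 + 39 + 161)) + 1 = (23814 + 204) + 1 = 24018 + 1 = 24019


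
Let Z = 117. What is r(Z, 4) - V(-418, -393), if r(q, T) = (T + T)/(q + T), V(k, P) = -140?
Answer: 16948/121 ≈ 140.07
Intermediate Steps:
r(q, T) = 2*T/(T + q) (r(q, T) = (2*T)/(T + q) = 2*T/(T + q))
r(Z, 4) - V(-418, -393) = 2*4/(4 + 117) - 1*(-140) = 2*4/121 + 140 = 2*4*(1/121) + 140 = 8/121 + 140 = 16948/121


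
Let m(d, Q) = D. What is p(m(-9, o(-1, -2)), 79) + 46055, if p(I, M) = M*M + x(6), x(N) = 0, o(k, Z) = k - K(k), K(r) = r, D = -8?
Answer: 52296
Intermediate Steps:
o(k, Z) = 0 (o(k, Z) = k - k = 0)
m(d, Q) = -8
p(I, M) = M² (p(I, M) = M*M + 0 = M² + 0 = M²)
p(m(-9, o(-1, -2)), 79) + 46055 = 79² + 46055 = 6241 + 46055 = 52296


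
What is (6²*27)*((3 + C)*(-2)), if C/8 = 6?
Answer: -99144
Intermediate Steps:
C = 48 (C = 8*6 = 48)
(6²*27)*((3 + C)*(-2)) = (6²*27)*((3 + 48)*(-2)) = (36*27)*(51*(-2)) = 972*(-102) = -99144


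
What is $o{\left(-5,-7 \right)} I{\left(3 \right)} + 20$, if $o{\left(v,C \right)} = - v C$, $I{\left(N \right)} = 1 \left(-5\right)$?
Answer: $195$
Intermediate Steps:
$I{\left(N \right)} = -5$
$o{\left(v,C \right)} = - C v$
$o{\left(-5,-7 \right)} I{\left(3 \right)} + 20 = \left(-1\right) \left(-7\right) \left(-5\right) \left(-5\right) + 20 = \left(-35\right) \left(-5\right) + 20 = 175 + 20 = 195$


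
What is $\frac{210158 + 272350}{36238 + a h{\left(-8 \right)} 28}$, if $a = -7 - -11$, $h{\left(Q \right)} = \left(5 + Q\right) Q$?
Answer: $\frac{241254}{19463} \approx 12.396$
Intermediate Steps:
$h{\left(Q \right)} = Q \left(5 + Q\right)$
$a = 4$ ($a = -7 + 11 = 4$)
$\frac{210158 + 272350}{36238 + a h{\left(-8 \right)} 28} = \frac{210158 + 272350}{36238 + 4 \left(- 8 \left(5 - 8\right)\right) 28} = \frac{482508}{36238 + 4 \left(\left(-8\right) \left(-3\right)\right) 28} = \frac{482508}{36238 + 4 \cdot 24 \cdot 28} = \frac{482508}{36238 + 96 \cdot 28} = \frac{482508}{36238 + 2688} = \frac{482508}{38926} = 482508 \cdot \frac{1}{38926} = \frac{241254}{19463}$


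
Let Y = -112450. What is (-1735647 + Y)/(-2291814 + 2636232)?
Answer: -1848097/344418 ≈ -5.3659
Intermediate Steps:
(-1735647 + Y)/(-2291814 + 2636232) = (-1735647 - 112450)/(-2291814 + 2636232) = -1848097/344418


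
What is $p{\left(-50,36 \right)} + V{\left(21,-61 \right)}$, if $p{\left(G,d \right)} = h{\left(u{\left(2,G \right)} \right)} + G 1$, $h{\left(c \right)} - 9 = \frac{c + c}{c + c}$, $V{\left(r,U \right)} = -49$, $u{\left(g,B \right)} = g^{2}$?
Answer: $-89$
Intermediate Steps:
$h{\left(c \right)} = 10$ ($h{\left(c \right)} = 9 + \frac{c + c}{c + c} = 9 + \frac{2 c}{2 c} = 9 + 2 c \frac{1}{2 c} = 9 + 1 = 10$)
$p{\left(G,d \right)} = 10 + G$ ($p{\left(G,d \right)} = 10 + G 1 = 10 + G$)
$p{\left(-50,36 \right)} + V{\left(21,-61 \right)} = \left(10 - 50\right) - 49 = -40 - 49 = -89$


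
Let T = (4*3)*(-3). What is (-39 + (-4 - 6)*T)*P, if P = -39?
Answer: -12519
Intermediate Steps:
T = -36 (T = 12*(-3) = -36)
(-39 + (-4 - 6)*T)*P = (-39 + (-4 - 6)*(-36))*(-39) = (-39 - 10*(-36))*(-39) = (-39 + 360)*(-39) = 321*(-39) = -12519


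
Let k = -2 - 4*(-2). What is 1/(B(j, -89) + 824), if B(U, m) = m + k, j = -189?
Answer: 1/741 ≈ 0.0013495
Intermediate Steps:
k = 6 (k = -2 + 8 = 6)
B(U, m) = 6 + m (B(U, m) = m + 6 = 6 + m)
1/(B(j, -89) + 824) = 1/((6 - 89) + 824) = 1/(-83 + 824) = 1/741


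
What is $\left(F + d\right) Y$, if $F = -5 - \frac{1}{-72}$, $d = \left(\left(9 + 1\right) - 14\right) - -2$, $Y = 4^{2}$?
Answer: $- \frac{1006}{9} \approx -111.78$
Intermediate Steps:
$Y = 16$
$d = -2$ ($d = \left(10 - 14\right) + 2 = -4 + 2 = -2$)
$F = - \frac{359}{72}$ ($F = -5 - - \frac{1}{72} = -5 + \frac{1}{72} = - \frac{359}{72} \approx -4.9861$)
$\left(F + d\right) Y = \left(- \frac{359}{72} - 2\right) 16 = \left(- \frac{503}{72}\right) 16 = - \frac{1006}{9}$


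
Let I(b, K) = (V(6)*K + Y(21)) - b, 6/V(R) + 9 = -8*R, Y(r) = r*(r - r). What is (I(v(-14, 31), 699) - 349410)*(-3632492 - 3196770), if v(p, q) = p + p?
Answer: 45343950413872/19 ≈ 2.3865e+12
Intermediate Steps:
Y(r) = 0 (Y(r) = r*0 = 0)
v(p, q) = 2*p
V(R) = 6/(-9 - 8*R)
I(b, K) = -b - 2*K/19 (I(b, K) = ((-6/(9 + 8*6))*K + 0) - b = ((-6/(9 + 48))*K + 0) - b = ((-6/57)*K + 0) - b = ((-6*1/57)*K + 0) - b = (-2*K/19 + 0) - b = -2*K/19 - b = -b - 2*K/19)
(I(v(-14, 31), 699) - 349410)*(-3632492 - 3196770) = ((-2*(-14) - 2/19*699) - 349410)*(-3632492 - 3196770) = ((-1*(-28) - 1398/19) - 349410)*(-6829262) = ((28 - 1398/19) - 349410)*(-6829262) = (-866/19 - 349410)*(-6829262) = -6639656/19*(-6829262) = 45343950413872/19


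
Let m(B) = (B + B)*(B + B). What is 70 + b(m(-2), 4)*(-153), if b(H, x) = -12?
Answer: 1906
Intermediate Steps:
m(B) = 4*B² (m(B) = (2*B)*(2*B) = 4*B²)
70 + b(m(-2), 4)*(-153) = 70 - 12*(-153) = 70 + 1836 = 1906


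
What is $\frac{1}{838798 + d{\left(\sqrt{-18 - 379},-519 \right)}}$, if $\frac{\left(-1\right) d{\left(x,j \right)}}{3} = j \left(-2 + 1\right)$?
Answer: $\frac{1}{837241} \approx 1.1944 \cdot 10^{-6}$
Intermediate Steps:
$d{\left(x,j \right)} = 3 j$ ($d{\left(x,j \right)} = - 3 j \left(-2 + 1\right) = - 3 j \left(-1\right) = - 3 \left(- j\right) = 3 j$)
$\frac{1}{838798 + d{\left(\sqrt{-18 - 379},-519 \right)}} = \frac{1}{838798 + 3 \left(-519\right)} = \frac{1}{838798 - 1557} = \frac{1}{837241}$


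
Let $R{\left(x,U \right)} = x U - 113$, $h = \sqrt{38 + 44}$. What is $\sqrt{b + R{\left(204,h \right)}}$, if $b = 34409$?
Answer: $2 \sqrt{8574 + 51 \sqrt{82}} \approx 190.11$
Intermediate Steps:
$h = \sqrt{82} \approx 9.0554$
$R{\left(x,U \right)} = -113 + U x$ ($R{\left(x,U \right)} = U x - 113 = -113 + U x$)
$\sqrt{b + R{\left(204,h \right)}} = \sqrt{34409 - \left(113 - \sqrt{82} \cdot 204\right)} = \sqrt{34409 - \left(113 - 204 \sqrt{82}\right)} = \sqrt{34296 + 204 \sqrt{82}}$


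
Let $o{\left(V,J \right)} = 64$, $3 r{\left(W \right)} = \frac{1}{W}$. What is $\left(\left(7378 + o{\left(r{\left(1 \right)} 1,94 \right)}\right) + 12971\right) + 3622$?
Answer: $24035$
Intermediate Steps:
$r{\left(W \right)} = \frac{1}{3 W}$
$\left(\left(7378 + o{\left(r{\left(1 \right)} 1,94 \right)}\right) + 12971\right) + 3622 = \left(\left(7378 + 64\right) + 12971\right) + 3622 = \left(7442 + 12971\right) + 3622 = 20413 + 3622 = 24035$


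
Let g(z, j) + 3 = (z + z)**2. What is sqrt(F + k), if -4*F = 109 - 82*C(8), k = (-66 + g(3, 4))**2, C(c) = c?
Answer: sqrt(4903)/2 ≈ 35.011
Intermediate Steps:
g(z, j) = -3 + 4*z**2 (g(z, j) = -3 + (z + z)**2 = -3 + (2*z)**2 = -3 + 4*z**2)
k = 1089 (k = (-66 + (-3 + 4*3**2))**2 = (-66 + (-3 + 4*9))**2 = (-66 + (-3 + 36))**2 = (-66 + 33)**2 = (-33)**2 = 1089)
F = 547/4 (F = -(109 - 82*8)/4 = -(109 - 656)/4 = -1/4*(-547) = 547/4 ≈ 136.75)
sqrt(F + k) = sqrt(547/4 + 1089) = sqrt(4903/4) = sqrt(4903)/2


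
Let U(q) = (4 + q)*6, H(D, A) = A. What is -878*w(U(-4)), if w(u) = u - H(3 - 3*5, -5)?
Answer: -4390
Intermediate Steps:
U(q) = 24 + 6*q
w(u) = 5 + u (w(u) = u - 1*(-5) = u + 5 = 5 + u)
-878*w(U(-4)) = -878*(5 + (24 + 6*(-4))) = -878*(5 + (24 - 24)) = -878*(5 + 0) = -878*5 = -4390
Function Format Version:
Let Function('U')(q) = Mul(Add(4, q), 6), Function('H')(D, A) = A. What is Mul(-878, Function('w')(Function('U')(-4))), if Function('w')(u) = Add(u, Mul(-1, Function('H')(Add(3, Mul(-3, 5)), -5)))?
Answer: -4390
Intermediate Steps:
Function('U')(q) = Add(24, Mul(6, q))
Function('w')(u) = Add(5, u) (Function('w')(u) = Add(u, Mul(-1, -5)) = Add(u, 5) = Add(5, u))
Mul(-878, Function('w')(Function('U')(-4))) = Mul(-878, Add(5, Add(24, Mul(6, -4)))) = Mul(-878, Add(5, Add(24, -24))) = Mul(-878, Add(5, 0)) = Mul(-878, 5) = -4390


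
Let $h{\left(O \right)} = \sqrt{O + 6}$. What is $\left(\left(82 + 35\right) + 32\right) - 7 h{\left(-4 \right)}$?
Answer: $149 - 7 \sqrt{2} \approx 139.1$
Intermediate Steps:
$h{\left(O \right)} = \sqrt{6 + O}$
$\left(\left(82 + 35\right) + 32\right) - 7 h{\left(-4 \right)} = \left(\left(82 + 35\right) + 32\right) - 7 \sqrt{6 - 4} = \left(117 + 32\right) - 7 \sqrt{2} = 149 - 7 \sqrt{2}$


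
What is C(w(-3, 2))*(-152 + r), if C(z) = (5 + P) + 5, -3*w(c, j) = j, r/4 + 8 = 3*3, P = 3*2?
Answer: -2368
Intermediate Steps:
P = 6
r = 4 (r = -32 + 4*(3*3) = -32 + 4*9 = -32 + 36 = 4)
w(c, j) = -j/3
C(z) = 16 (C(z) = (5 + 6) + 5 = 11 + 5 = 16)
C(w(-3, 2))*(-152 + r) = 16*(-152 + 4) = 16*(-148) = -2368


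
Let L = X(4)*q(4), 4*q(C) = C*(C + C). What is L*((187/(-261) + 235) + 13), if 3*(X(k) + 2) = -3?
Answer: -516328/87 ≈ -5934.8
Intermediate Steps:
X(k) = -3 (X(k) = -2 + (⅓)*(-3) = -2 - 1 = -3)
q(C) = C²/2 (q(C) = (C*(C + C))/4 = (C*(2*C))/4 = (2*C²)/4 = C²/2)
L = -24 (L = -3*4²/2 = -3*16/2 = -3*8 = -24)
L*((187/(-261) + 235) + 13) = -24*((187/(-261) + 235) + 13) = -24*((187*(-1/261) + 235) + 13) = -24*((-187/261 + 235) + 13) = -24*(61148/261 + 13) = -24*64541/261 = -516328/87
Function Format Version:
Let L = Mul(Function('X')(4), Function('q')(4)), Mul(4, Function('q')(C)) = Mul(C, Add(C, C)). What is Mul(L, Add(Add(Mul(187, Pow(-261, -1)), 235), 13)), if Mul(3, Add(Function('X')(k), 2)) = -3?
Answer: Rational(-516328, 87) ≈ -5934.8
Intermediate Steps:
Function('X')(k) = -3 (Function('X')(k) = Add(-2, Mul(Rational(1, 3), -3)) = Add(-2, -1) = -3)
Function('q')(C) = Mul(Rational(1, 2), Pow(C, 2)) (Function('q')(C) = Mul(Rational(1, 4), Mul(C, Add(C, C))) = Mul(Rational(1, 4), Mul(C, Mul(2, C))) = Mul(Rational(1, 4), Mul(2, Pow(C, 2))) = Mul(Rational(1, 2), Pow(C, 2)))
L = -24 (L = Mul(-3, Mul(Rational(1, 2), Pow(4, 2))) = Mul(-3, Mul(Rational(1, 2), 16)) = Mul(-3, 8) = -24)
Mul(L, Add(Add(Mul(187, Pow(-261, -1)), 235), 13)) = Mul(-24, Add(Add(Mul(187, Pow(-261, -1)), 235), 13)) = Mul(-24, Add(Add(Mul(187, Rational(-1, 261)), 235), 13)) = Mul(-24, Add(Add(Rational(-187, 261), 235), 13)) = Mul(-24, Add(Rational(61148, 261), 13)) = Mul(-24, Rational(64541, 261)) = Rational(-516328, 87)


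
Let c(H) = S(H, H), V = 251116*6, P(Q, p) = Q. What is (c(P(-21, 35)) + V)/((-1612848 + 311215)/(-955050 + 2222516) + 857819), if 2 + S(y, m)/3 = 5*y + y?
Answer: 1909199245392/1087255115021 ≈ 1.7560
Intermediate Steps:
S(y, m) = -6 + 18*y (S(y, m) = -6 + 3*(5*y + y) = -6 + 3*(6*y) = -6 + 18*y)
V = 1506696
c(H) = -6 + 18*H
(c(P(-21, 35)) + V)/((-1612848 + 311215)/(-955050 + 2222516) + 857819) = ((-6 + 18*(-21)) + 1506696)/((-1612848 + 311215)/(-955050 + 2222516) + 857819) = ((-6 - 378) + 1506696)/(-1301633/1267466 + 857819) = (-384 + 1506696)/(-1301633*1/1267466 + 857819) = 1506312/(-1301633/1267466 + 857819) = 1506312/(1087255115021/1267466) = 1506312*(1267466/1087255115021) = 1909199245392/1087255115021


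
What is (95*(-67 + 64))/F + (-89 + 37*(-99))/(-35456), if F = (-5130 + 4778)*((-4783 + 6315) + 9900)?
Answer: 118034321/1114665728 ≈ 0.10589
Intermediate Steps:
F = -4024064 (F = -352*(1532 + 9900) = -352*11432 = -4024064)
(95*(-67 + 64))/F + (-89 + 37*(-99))/(-35456) = (95*(-67 + 64))/(-4024064) + (-89 + 37*(-99))/(-35456) = (95*(-3))*(-1/4024064) + (-89 - 3663)*(-1/35456) = -285*(-1/4024064) - 3752*(-1/35456) = 285/4024064 + 469/4432 = 118034321/1114665728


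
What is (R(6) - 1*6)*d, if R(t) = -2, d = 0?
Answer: 0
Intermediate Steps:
(R(6) - 1*6)*d = (-2 - 1*6)*0 = (-2 - 6)*0 = -8*0 = 0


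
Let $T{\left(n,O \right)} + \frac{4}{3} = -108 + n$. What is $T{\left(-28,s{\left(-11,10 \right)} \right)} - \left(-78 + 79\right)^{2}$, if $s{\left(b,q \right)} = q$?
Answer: $- \frac{415}{3} \approx -138.33$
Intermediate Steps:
$T{\left(n,O \right)} = - \frac{328}{3} + n$ ($T{\left(n,O \right)} = - \frac{4}{3} + \left(-108 + n\right) = - \frac{328}{3} + n$)
$T{\left(-28,s{\left(-11,10 \right)} \right)} - \left(-78 + 79\right)^{2} = \left(- \frac{328}{3} - 28\right) - \left(-78 + 79\right)^{2} = - \frac{412}{3} - 1^{2} = - \frac{412}{3} - 1 = - \frac{415}{3}$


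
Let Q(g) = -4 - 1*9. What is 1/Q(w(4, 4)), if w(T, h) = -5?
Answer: -1/13 ≈ -0.076923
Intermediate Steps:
Q(g) = -13 (Q(g) = -4 - 9 = -13)
1/Q(w(4, 4)) = 1/(-13) = -1/13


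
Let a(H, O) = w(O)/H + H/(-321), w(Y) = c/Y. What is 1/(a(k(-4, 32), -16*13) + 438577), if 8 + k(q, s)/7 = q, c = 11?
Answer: 1869504/819921946201 ≈ 2.2801e-6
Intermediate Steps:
w(Y) = 11/Y
k(q, s) = -56 + 7*q
a(H, O) = -H/321 + 11/(H*O) (a(H, O) = (11/O)/H + H/(-321) = 11/(H*O) + H*(-1/321) = 11/(H*O) - H/321 = -H/321 + 11/(H*O))
1/(a(k(-4, 32), -16*13) + 438577) = 1/((-(-56 + 7*(-4))/321 + 11/((-56 + 7*(-4))*((-16*13)))) + 438577) = 1/((-(-56 - 28)/321 + 11/(-56 - 28*(-208))) + 438577) = 1/((-1/321*(-84) + 11*(-1/208)/(-84)) + 438577) = 1/((28/107 + 11*(-1/84)*(-1/208)) + 438577) = 1/((28/107 + 11/17472) + 438577) = 1/(490393/1869504 + 438577) = 1/(819921946201/1869504) = 1869504/819921946201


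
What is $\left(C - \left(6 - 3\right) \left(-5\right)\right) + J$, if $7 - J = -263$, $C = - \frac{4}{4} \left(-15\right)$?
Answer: $300$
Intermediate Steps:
$C = 15$ ($C = \left(-4\right) \frac{1}{4} \left(-15\right) = \left(-1\right) \left(-15\right) = 15$)
$J = 270$ ($J = 7 - -263 = 7 + 263 = 270$)
$\left(C - \left(6 - 3\right) \left(-5\right)\right) + J = \left(15 - \left(6 - 3\right) \left(-5\right)\right) + 270 = \left(15 - 3 \left(-5\right)\right) + 270 = \left(15 - -15\right) + 270 = \left(15 + 15\right) + 270 = 30 + 270 = 300$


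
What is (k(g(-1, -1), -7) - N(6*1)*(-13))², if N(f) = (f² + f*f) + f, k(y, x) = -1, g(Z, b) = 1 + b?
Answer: 1026169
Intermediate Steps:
N(f) = f + 2*f² (N(f) = (f² + f²) + f = 2*f² + f = f + 2*f²)
(k(g(-1, -1), -7) - N(6*1)*(-13))² = (-1 - (6*1)*(1 + 2*(6*1))*(-13))² = (-1 - 6*(1 + 2*6)*(-13))² = (-1 - 6*(1 + 12)*(-13))² = (-1 - 6*13*(-13))² = (-1 - 78*(-13))² = (-1 - 1*(-1014))² = (-1 + 1014)² = 1013² = 1026169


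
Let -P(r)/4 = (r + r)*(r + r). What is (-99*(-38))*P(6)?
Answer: -2166912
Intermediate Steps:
P(r) = -16*r² (P(r) = -4*(r + r)*(r + r) = -4*2*r*2*r = -16*r²)
(-99*(-38))*P(6) = (-99*(-38))*(-16*6²) = 3762*(-16*36) = 3762*(-576) = -2166912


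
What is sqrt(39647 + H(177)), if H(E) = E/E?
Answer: 4*sqrt(2478) ≈ 199.12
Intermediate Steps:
H(E) = 1
sqrt(39647 + H(177)) = sqrt(39647 + 1) = sqrt(39648) = 4*sqrt(2478)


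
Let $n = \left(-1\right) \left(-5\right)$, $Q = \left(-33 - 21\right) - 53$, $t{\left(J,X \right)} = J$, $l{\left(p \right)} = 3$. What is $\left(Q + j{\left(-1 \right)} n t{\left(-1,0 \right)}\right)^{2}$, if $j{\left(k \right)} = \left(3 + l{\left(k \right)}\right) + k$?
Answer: $17424$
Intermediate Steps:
$Q = -107$ ($Q = -54 - 53 = -107$)
$n = 5$
$j{\left(k \right)} = 6 + k$ ($j{\left(k \right)} = \left(3 + 3\right) + k = 6 + k$)
$\left(Q + j{\left(-1 \right)} n t{\left(-1,0 \right)}\right)^{2} = \left(-107 + \left(6 - 1\right) 5 \left(-1\right)\right)^{2} = \left(-107 + 5 \cdot 5 \left(-1\right)\right)^{2} = \left(-107 + 25 \left(-1\right)\right)^{2} = \left(-107 - 25\right)^{2} = \left(-132\right)^{2} = 17424$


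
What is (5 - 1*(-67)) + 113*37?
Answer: 4253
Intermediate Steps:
(5 - 1*(-67)) + 113*37 = (5 + 67) + 4181 = 72 + 4181 = 4253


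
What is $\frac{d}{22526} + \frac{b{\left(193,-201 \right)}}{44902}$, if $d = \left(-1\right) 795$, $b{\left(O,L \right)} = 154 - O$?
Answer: $- \frac{703377}{19451201} \approx -0.036161$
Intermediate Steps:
$d = -795$
$\frac{d}{22526} + \frac{b{\left(193,-201 \right)}}{44902} = - \frac{795}{22526} + \frac{154 - 193}{44902} = \left(-795\right) \frac{1}{22526} + \left(154 - 193\right) \frac{1}{44902} = - \frac{795}{22526} - \frac{3}{3454} = - \frac{703377}{19451201}$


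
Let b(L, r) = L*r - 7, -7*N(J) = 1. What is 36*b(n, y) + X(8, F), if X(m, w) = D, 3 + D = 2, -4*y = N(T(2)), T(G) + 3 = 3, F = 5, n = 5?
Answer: -1726/7 ≈ -246.57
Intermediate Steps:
T(G) = 0 (T(G) = -3 + 3 = 0)
N(J) = -⅐ (N(J) = -⅐*1 = -⅐)
y = 1/28 (y = -¼*(-⅐) = 1/28 ≈ 0.035714)
D = -1 (D = -3 + 2 = -1)
X(m, w) = -1
b(L, r) = -7 + L*r
36*b(n, y) + X(8, F) = 36*(-7 + 5*(1/28)) - 1 = 36*(-7 + 5/28) - 1 = 36*(-191/28) - 1 = -1719/7 - 1 = -1726/7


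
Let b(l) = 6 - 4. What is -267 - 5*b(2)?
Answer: -277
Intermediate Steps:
b(l) = 2
-267 - 5*b(2) = -267 - 5*2 = -267 - 10 = -277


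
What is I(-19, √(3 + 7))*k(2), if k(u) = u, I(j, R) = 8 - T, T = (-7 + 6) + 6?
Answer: 6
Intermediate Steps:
T = 5 (T = -1 + 6 = 5)
I(j, R) = 3 (I(j, R) = 8 - 1*5 = 8 - 5 = 3)
I(-19, √(3 + 7))*k(2) = 3*2 = 6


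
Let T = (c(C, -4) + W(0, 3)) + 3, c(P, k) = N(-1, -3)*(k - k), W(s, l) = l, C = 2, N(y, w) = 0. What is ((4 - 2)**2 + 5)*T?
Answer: 54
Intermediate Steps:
c(P, k) = 0 (c(P, k) = 0*(k - k) = 0*0 = 0)
T = 6 (T = (0 + 3) + 3 = 3 + 3 = 6)
((4 - 2)**2 + 5)*T = ((4 - 2)**2 + 5)*6 = (2**2 + 5)*6 = (4 + 5)*6 = 9*6 = 54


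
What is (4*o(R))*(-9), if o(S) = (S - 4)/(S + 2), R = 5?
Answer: -36/7 ≈ -5.1429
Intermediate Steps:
o(S) = (-4 + S)/(2 + S)
(4*o(R))*(-9) = (4*((-4 + 5)/(2 + 5)))*(-9) = (4*(1/7))*(-9) = (4*((⅐)*1))*(-9) = (4*(⅐))*(-9) = (4/7)*(-9) = -36/7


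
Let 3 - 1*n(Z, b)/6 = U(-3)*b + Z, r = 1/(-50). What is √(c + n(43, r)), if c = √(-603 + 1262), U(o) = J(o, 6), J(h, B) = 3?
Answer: √(-5991 + 25*√659)/5 ≈ 14.628*I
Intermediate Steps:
r = -1/50 ≈ -0.020000
U(o) = 3
n(Z, b) = 18 - 18*b - 6*Z (n(Z, b) = 18 - 6*(3*b + Z) = 18 - 6*(Z + 3*b) = 18 + (-18*b - 6*Z) = 18 - 18*b - 6*Z)
c = √659 ≈ 25.671
√(c + n(43, r)) = √(√659 + (18 - 18*(-1/50) - 6*43)) = √(√659 + (18 + 9/25 - 258)) = √(√659 - 5991/25) = √(-5991/25 + √659)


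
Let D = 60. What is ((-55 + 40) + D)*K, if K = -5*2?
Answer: -450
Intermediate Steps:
K = -10
((-55 + 40) + D)*K = ((-55 + 40) + 60)*(-10) = (-15 + 60)*(-10) = 45*(-10) = -450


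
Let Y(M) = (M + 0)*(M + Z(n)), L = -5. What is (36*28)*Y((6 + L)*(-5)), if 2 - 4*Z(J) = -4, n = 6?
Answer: 17640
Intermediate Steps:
Z(J) = 3/2 (Z(J) = ½ - ¼*(-4) = ½ + 1 = 3/2)
Y(M) = M*(3/2 + M) (Y(M) = (M + 0)*(M + 3/2) = M*(3/2 + M))
(36*28)*Y((6 + L)*(-5)) = (36*28)*(((6 - 5)*(-5))*(3 + 2*((6 - 5)*(-5)))/2) = 1008*((1*(-5))*(3 + 2*(1*(-5)))/2) = 1008*((½)*(-5)*(3 + 2*(-5))) = 1008*((½)*(-5)*(3 - 10)) = 1008*((½)*(-5)*(-7)) = 1008*(35/2) = 17640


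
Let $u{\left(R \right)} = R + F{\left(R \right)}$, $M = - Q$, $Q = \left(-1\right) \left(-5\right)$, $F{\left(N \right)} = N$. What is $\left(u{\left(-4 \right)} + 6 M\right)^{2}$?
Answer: $1444$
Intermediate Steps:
$Q = 5$
$M = -5$ ($M = \left(-1\right) 5 = -5$)
$u{\left(R \right)} = 2 R$ ($u{\left(R \right)} = R + R = 2 R$)
$\left(u{\left(-4 \right)} + 6 M\right)^{2} = \left(2 \left(-4\right) + 6 \left(-5\right)\right)^{2} = \left(-8 - 30\right)^{2} = \left(-38\right)^{2} = 1444$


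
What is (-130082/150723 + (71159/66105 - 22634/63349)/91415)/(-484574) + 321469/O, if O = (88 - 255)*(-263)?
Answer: 76821806926439978646749257421/10495848000827374435396124550 ≈ 7.3193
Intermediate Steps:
O = 43921 (O = -167*(-263) = 43921)
(-130082/150723 + (71159/66105 - 22634/63349)/91415)/(-484574) + 321469/O = (-130082/150723 + (71159/66105 - 22634/63349)/91415)/(-484574) + 321469/43921 = (-130082*1/150723 + (71159*(1/66105) - 22634*1/63349)*(1/91415))*(-1/484574) + 321469*(1/43921) = (-130082/150723 + (71159/66105 - 22634/63349)*(1/91415))*(-1/484574) + 321469/43921 = (-130082/150723 + (231663917/322129665)*(1/91415))*(-1/484574) + 321469/43921 = (-130082/150723 + 231663917/29447483325975)*(-1/484574) + 321469/43921 = -425616956547657551/493157003260103325*(-1/484574) + 321469/43921 = 425616956547657551/238971061697761308608550 + 321469/43921 = 76821806926439978646749257421/10495848000827374435396124550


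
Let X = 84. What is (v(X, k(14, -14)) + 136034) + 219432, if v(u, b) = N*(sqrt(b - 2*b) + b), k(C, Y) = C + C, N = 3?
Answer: 355550 + 6*I*sqrt(7) ≈ 3.5555e+5 + 15.875*I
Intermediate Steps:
k(C, Y) = 2*C
v(u, b) = 3*b + 3*sqrt(-b) (v(u, b) = 3*(sqrt(b - 2*b) + b) = 3*(sqrt(-b) + b) = 3*(b + sqrt(-b)) = 3*b + 3*sqrt(-b))
(v(X, k(14, -14)) + 136034) + 219432 = ((3*(2*14) + 3*sqrt(-2*14)) + 136034) + 219432 = ((3*28 + 3*sqrt(-1*28)) + 136034) + 219432 = ((84 + 3*sqrt(-28)) + 136034) + 219432 = ((84 + 3*(2*I*sqrt(7))) + 136034) + 219432 = ((84 + 6*I*sqrt(7)) + 136034) + 219432 = (136118 + 6*I*sqrt(7)) + 219432 = 355550 + 6*I*sqrt(7)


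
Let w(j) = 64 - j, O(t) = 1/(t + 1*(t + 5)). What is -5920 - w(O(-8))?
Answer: -65825/11 ≈ -5984.1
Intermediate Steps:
O(t) = 1/(5 + 2*t) (O(t) = 1/(t + 1*(5 + t)) = 1/(t + (5 + t)) = 1/(5 + 2*t))
-5920 - w(O(-8)) = -5920 - (64 - 1/(5 + 2*(-8))) = -5920 - (64 - 1/(5 - 16)) = -5920 - (64 - 1/(-11)) = -5920 - (64 - 1*(-1/11)) = -5920 - (64 + 1/11) = -5920 - 1*705/11 = -5920 - 705/11 = -65825/11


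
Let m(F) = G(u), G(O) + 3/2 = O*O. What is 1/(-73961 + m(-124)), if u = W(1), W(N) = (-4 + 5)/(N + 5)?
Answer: -36/2662649 ≈ -1.3520e-5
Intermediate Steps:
W(N) = 1/(5 + N)
u = ⅙ (u = 1/(5 + 1) = 1/6 = ⅙ ≈ 0.16667)
G(O) = -3/2 + O² (G(O) = -3/2 + O*O = -3/2 + O²)
m(F) = -53/36 (m(F) = -3/2 + (⅙)² = -3/2 + 1/36 = -53/36)
1/(-73961 + m(-124)) = 1/(-73961 - 53/36) = 1/(-2662649/36) = -36/2662649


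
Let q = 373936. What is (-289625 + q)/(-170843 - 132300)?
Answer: -84311/303143 ≈ -0.27812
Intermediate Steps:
(-289625 + q)/(-170843 - 132300) = (-289625 + 373936)/(-170843 - 132300) = 84311/(-303143) = 84311*(-1/303143) = -84311/303143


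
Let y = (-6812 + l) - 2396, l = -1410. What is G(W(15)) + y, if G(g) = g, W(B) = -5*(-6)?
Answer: -10588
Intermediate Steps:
W(B) = 30
y = -10618 (y = (-6812 - 1410) - 2396 = -8222 - 2396 = -10618)
G(W(15)) + y = 30 - 10618 = -10588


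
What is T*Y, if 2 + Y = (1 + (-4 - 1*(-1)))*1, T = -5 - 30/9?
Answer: 100/3 ≈ 33.333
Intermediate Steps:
T = -25/3 (T = -5 - 30/9 = -5 - 1*10/3 = -5 - 10/3 = -25/3 ≈ -8.3333)
Y = -4 (Y = -2 + (1 + (-4 - 1*(-1)))*1 = -2 + (1 + (-4 + 1))*1 = -2 + (1 - 3)*1 = -2 - 2*1 = -2 - 2 = -4)
T*Y = -25/3*(-4) = 100/3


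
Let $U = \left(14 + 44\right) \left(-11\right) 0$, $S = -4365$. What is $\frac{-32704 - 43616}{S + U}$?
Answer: $\frac{1696}{97} \approx 17.485$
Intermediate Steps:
$U = 0$ ($U = 58 \left(-11\right) 0 = \left(-638\right) 0 = 0$)
$\frac{-32704 - 43616}{S + U} = \frac{-32704 - 43616}{-4365 + 0} = - \frac{76320}{-4365} = \left(-76320\right) \left(- \frac{1}{4365}\right) = \frac{1696}{97}$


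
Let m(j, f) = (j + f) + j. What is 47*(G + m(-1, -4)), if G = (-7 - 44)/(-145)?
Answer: -38493/145 ≈ -265.47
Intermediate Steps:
G = 51/145 (G = -51*(-1/145) = 51/145 ≈ 0.35172)
m(j, f) = f + 2*j (m(j, f) = (f + j) + j = f + 2*j)
47*(G + m(-1, -4)) = 47*(51/145 + (-4 + 2*(-1))) = 47*(51/145 + (-4 - 2)) = 47*(51/145 - 6) = 47*(-819/145) = -38493/145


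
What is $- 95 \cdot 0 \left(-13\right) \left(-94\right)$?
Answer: $0$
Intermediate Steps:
$- 95 \cdot 0 \left(-13\right) \left(-94\right) = \left(-95\right) 0 \left(-94\right) = 0 \left(-94\right) = 0$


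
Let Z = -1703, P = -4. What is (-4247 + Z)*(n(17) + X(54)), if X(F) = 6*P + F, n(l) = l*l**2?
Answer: -29410850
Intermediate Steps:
n(l) = l**3
X(F) = -24 + F (X(F) = 6*(-4) + F = -24 + F)
(-4247 + Z)*(n(17) + X(54)) = (-4247 - 1703)*(17**3 + (-24 + 54)) = -5950*(4913 + 30) = -5950*4943 = -29410850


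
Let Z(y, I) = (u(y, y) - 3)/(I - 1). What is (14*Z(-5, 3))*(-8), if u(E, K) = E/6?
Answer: 644/3 ≈ 214.67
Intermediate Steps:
u(E, K) = E/6 (u(E, K) = E*(⅙) = E/6)
Z(y, I) = (-3 + y/6)/(-1 + I) (Z(y, I) = (y/6 - 3)/(I - 1) = (-3 + y/6)/(-1 + I))
(14*Z(-5, 3))*(-8) = (14*((-18 - 5)/(6*(-1 + 3))))*(-8) = (14*((⅙)*(-23)/2))*(-8) = (14*((⅙)*(½)*(-23)))*(-8) = (14*(-23/12))*(-8) = -161/6*(-8) = 644/3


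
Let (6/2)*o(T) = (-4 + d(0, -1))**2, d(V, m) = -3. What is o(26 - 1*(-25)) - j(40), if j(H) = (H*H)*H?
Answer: -191951/3 ≈ -63984.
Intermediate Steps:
o(T) = 49/3 (o(T) = (-4 - 3)**2/3 = (1/3)*(-7)**2 = (1/3)*49 = 49/3)
j(H) = H**3 (j(H) = H**2*H = H**3)
o(26 - 1*(-25)) - j(40) = 49/3 - 1*40**3 = 49/3 - 1*64000 = 49/3 - 64000 = -191951/3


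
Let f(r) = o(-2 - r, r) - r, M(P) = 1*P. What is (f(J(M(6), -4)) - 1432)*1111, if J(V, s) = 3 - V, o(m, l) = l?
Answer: -1590952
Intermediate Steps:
M(P) = P
f(r) = 0 (f(r) = r - r = 0)
(f(J(M(6), -4)) - 1432)*1111 = (0 - 1432)*1111 = -1432*1111 = -1590952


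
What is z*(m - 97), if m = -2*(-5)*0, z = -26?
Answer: 2522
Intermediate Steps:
m = 0 (m = 10*0 = 0)
z*(m - 97) = -26*(0 - 97) = -26*(-97) = 2522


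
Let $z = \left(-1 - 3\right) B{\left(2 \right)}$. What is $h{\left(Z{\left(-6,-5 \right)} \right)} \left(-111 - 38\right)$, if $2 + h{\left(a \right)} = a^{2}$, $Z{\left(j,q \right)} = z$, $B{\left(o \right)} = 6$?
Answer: $-85526$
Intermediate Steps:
$z = -24$ ($z = \left(-1 - 3\right) 6 = \left(-4\right) 6 = -24$)
$Z{\left(j,q \right)} = -24$
$h{\left(a \right)} = -2 + a^{2}$
$h{\left(Z{\left(-6,-5 \right)} \right)} \left(-111 - 38\right) = \left(-2 + \left(-24\right)^{2}\right) \left(-111 - 38\right) = \left(-2 + 576\right) \left(-111 - 38\right) = 574 \left(-149\right) = -85526$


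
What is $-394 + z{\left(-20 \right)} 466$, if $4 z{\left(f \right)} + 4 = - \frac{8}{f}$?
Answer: $- \frac{4067}{5} \approx -813.4$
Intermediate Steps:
$z{\left(f \right)} = -1 - \frac{2}{f}$ ($z{\left(f \right)} = -1 + \frac{\left(-8\right) \frac{1}{f}}{4} = -1 - \frac{2}{f}$)
$-394 + z{\left(-20 \right)} 466 = -394 + \frac{-2 - -20}{-20} \cdot 466 = -394 + - \frac{-2 + 20}{20} \cdot 466 = -394 + \left(- \frac{1}{20}\right) 18 \cdot 466 = -394 - \frac{2097}{5} = - \frac{4067}{5}$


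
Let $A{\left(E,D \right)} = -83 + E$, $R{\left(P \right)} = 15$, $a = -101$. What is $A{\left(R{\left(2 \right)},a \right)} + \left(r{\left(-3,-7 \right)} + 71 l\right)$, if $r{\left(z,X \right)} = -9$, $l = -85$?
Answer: $-6112$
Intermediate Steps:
$A{\left(R{\left(2 \right)},a \right)} + \left(r{\left(-3,-7 \right)} + 71 l\right) = \left(-83 + 15\right) + \left(-9 + 71 \left(-85\right)\right) = -68 - 6044 = -6112$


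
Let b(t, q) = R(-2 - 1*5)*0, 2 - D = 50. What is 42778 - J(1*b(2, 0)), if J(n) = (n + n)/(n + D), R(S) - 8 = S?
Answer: 42778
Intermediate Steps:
D = -48 (D = 2 - 1*50 = 2 - 50 = -48)
R(S) = 8 + S
b(t, q) = 0 (b(t, q) = (8 + (-2 - 1*5))*0 = (8 + (-2 - 5))*0 = (8 - 7)*0 = 1*0 = 0)
J(n) = 2*n/(-48 + n) (J(n) = (n + n)/(n - 48) = (2*n)/(-48 + n) = 2*n/(-48 + n))
42778 - J(1*b(2, 0)) = 42778 - 2*1*0/(-48 + 1*0) = 42778 - 2*0/(-48 + 0) = 42778 - 2*0/(-48) = 42778 - 2*0*(-1)/48 = 42778 - 1*0 = 42778 + 0 = 42778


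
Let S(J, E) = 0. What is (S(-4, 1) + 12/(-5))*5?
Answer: -12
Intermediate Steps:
(S(-4, 1) + 12/(-5))*5 = (0 + 12/(-5))*5 = (0 + 12*(-⅕))*5 = (0 - 12/5)*5 = -12/5*5 = -12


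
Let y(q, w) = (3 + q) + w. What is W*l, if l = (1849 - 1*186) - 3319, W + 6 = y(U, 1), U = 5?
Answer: -4968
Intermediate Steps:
y(q, w) = 3 + q + w
W = 3 (W = -6 + (3 + 5 + 1) = -6 + 9 = 3)
l = -1656 (l = (1849 - 186) - 3319 = 1663 - 3319 = -1656)
W*l = 3*(-1656) = -4968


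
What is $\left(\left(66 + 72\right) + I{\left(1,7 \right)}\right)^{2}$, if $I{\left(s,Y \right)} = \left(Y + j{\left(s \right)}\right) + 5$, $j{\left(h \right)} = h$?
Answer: $22801$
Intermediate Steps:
$I{\left(s,Y \right)} = 5 + Y + s$ ($I{\left(s,Y \right)} = \left(Y + s\right) + 5 = 5 + Y + s$)
$\left(\left(66 + 72\right) + I{\left(1,7 \right)}\right)^{2} = \left(\left(66 + 72\right) + \left(5 + 7 + 1\right)\right)^{2} = \left(138 + 13\right)^{2} = 151^{2} = 22801$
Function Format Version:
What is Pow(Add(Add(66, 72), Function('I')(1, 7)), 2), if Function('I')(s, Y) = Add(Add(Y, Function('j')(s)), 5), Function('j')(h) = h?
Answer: 22801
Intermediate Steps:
Function('I')(s, Y) = Add(5, Y, s) (Function('I')(s, Y) = Add(Add(Y, s), 5) = Add(5, Y, s))
Pow(Add(Add(66, 72), Function('I')(1, 7)), 2) = Pow(Add(Add(66, 72), Add(5, 7, 1)), 2) = Pow(Add(138, 13), 2) = Pow(151, 2) = 22801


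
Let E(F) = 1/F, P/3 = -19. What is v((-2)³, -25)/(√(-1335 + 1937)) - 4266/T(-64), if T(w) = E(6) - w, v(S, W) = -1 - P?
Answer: -25596/385 + 4*√602/43 ≈ -64.201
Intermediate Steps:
P = -57 (P = 3*(-19) = -57)
v(S, W) = 56 (v(S, W) = -1 - 1*(-57) = -1 + 57 = 56)
T(w) = ⅙ - w (T(w) = 1/6 - w = ⅙ - w)
v((-2)³, -25)/(√(-1335 + 1937)) - 4266/T(-64) = 56/(√(-1335 + 1937)) - 4266/(⅙ - 1*(-64)) = 56/(√602) - 4266/(⅙ + 64) = 56*(√602/602) - 4266/385/6 = 4*√602/43 - 4266*6/385 = 4*√602/43 - 25596/385 = -25596/385 + 4*√602/43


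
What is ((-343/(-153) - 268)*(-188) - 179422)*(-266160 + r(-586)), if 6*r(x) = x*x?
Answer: 12414857855036/459 ≈ 2.7048e+10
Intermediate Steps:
r(x) = x**2/6 (r(x) = (x*x)/6 = x**2/6)
((-343/(-153) - 268)*(-188) - 179422)*(-266160 + r(-586)) = ((-343/(-153) - 268)*(-188) - 179422)*(-266160 + (1/6)*(-586)**2) = ((-343*(-1/153) - 268)*(-188) - 179422)*(-266160 + (1/6)*343396) = ((343/153 - 268)*(-188) - 179422)*(-266160 + 171698/3) = (-40661/153*(-188) - 179422)*(-626782/3) = (7644268/153 - 179422)*(-626782/3) = -19807298/153*(-626782/3) = 12414857855036/459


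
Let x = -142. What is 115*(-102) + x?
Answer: -11872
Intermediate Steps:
115*(-102) + x = 115*(-102) - 142 = -11730 - 142 = -11872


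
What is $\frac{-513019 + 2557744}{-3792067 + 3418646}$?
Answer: $- \frac{2044725}{373421} \approx -5.4757$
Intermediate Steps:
$\frac{-513019 + 2557744}{-3792067 + 3418646} = \frac{2044725}{-373421} = 2044725 \left(- \frac{1}{373421}\right) = - \frac{2044725}{373421}$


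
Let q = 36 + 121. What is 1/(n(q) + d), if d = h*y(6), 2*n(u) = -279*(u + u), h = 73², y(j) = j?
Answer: -1/11829 ≈ -8.4538e-5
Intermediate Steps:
h = 5329
q = 157
n(u) = -279*u (n(u) = (-279*(u + u))/2 = (-558*u)/2 = -279*u)
d = 31974 (d = 5329*6 = 31974)
1/(n(q) + d) = 1/(-279*157 + 31974) = 1/(-43803 + 31974) = 1/(-11829) = -1/11829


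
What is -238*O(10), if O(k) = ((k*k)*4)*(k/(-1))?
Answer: 952000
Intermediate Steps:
O(k) = -4*k³ (O(k) = (k²*4)*(k*(-1)) = (4*k²)*(-k) = -4*k³)
-238*O(10) = -(-952)*10³ = -(-952)*1000 = -238*(-4000) = 952000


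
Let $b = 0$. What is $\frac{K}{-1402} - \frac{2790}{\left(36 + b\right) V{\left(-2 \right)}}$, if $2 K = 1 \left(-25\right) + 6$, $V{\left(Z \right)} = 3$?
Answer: $- \frac{217253}{8412} \approx -25.827$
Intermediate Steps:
$K = - \frac{19}{2}$ ($K = \frac{1 \left(-25\right) + 6}{2} = \frac{-25 + 6}{2} = \frac{1}{2} \left(-19\right) = - \frac{19}{2} \approx -9.5$)
$\frac{K}{-1402} - \frac{2790}{\left(36 + b\right) V{\left(-2 \right)}} = - \frac{19}{2 \left(-1402\right)} - \frac{2790}{\left(36 + 0\right) 3} = \left(- \frac{19}{2}\right) \left(- \frac{1}{1402}\right) - \frac{2790}{36 \cdot 3} = \frac{19}{2804} - \frac{2790}{108} = \frac{19}{2804} - \frac{155}{6} = - \frac{217253}{8412}$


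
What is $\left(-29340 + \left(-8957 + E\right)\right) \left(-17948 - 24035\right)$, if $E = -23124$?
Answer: $2578637843$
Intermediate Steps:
$\left(-29340 + \left(-8957 + E\right)\right) \left(-17948 - 24035\right) = \left(-29340 - 32081\right) \left(-17948 - 24035\right) = \left(-29340 - 32081\right) \left(-41983\right) = \left(-61421\right) \left(-41983\right) = 2578637843$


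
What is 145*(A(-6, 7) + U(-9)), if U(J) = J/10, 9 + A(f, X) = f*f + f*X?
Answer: -4611/2 ≈ -2305.5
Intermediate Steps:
A(f, X) = -9 + f² + X*f (A(f, X) = -9 + (f*f + f*X) = -9 + (f² + X*f) = -9 + f² + X*f)
U(J) = J/10 (U(J) = J*(⅒) = J/10)
145*(A(-6, 7) + U(-9)) = 145*((-9 + (-6)² + 7*(-6)) + (⅒)*(-9)) = 145*((-9 + 36 - 42) - 9/10) = 145*(-15 - 9/10) = 145*(-159/10) = -4611/2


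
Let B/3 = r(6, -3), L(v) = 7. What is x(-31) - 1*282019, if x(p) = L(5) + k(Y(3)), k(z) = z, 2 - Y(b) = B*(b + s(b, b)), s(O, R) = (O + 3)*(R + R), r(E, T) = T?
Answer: -281659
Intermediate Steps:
s(O, R) = 2*R*(3 + O) (s(O, R) = (3 + O)*(2*R) = 2*R*(3 + O))
B = -9 (B = 3*(-3) = -9)
Y(b) = 2 + 9*b + 18*b*(3 + b) (Y(b) = 2 - (-9)*(b + 2*b*(3 + b)) = 2 - (-9*b - 18*b*(3 + b)) = 2 + (9*b + 18*b*(3 + b)) = 2 + 9*b + 18*b*(3 + b))
x(p) = 360 (x(p) = 7 + (2 + 18*3² + 63*3) = 7 + (2 + 18*9 + 189) = 7 + (2 + 162 + 189) = 7 + 353 = 360)
x(-31) - 1*282019 = 360 - 1*282019 = 360 - 282019 = -281659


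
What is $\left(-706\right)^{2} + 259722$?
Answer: $758158$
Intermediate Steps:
$\left(-706\right)^{2} + 259722 = 498436 + 259722 = 758158$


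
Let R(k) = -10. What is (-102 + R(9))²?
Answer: 12544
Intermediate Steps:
(-102 + R(9))² = (-102 - 10)² = (-112)² = 12544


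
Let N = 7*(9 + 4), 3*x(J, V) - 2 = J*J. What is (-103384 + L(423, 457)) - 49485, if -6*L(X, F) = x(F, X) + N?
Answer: -164487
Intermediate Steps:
x(J, V) = 2/3 + J**2/3 (x(J, V) = 2/3 + (J*J)/3 = 2/3 + J**2/3)
N = 91 (N = 7*13 = 91)
L(X, F) = -275/18 - F**2/18 (L(X, F) = -((2/3 + F**2/3) + 91)/6 = -(275/3 + F**2/3)/6 = -275/18 - F**2/18)
(-103384 + L(423, 457)) - 49485 = (-103384 + (-275/18 - 1/18*457**2)) - 49485 = (-103384 + (-275/18 - 1/18*208849)) - 49485 = (-103384 + (-275/18 - 208849/18)) - 49485 = (-103384 - 11618) - 49485 = -115002 - 49485 = -164487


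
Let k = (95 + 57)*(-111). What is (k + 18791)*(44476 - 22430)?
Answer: 42306274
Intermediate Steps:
k = -16872 (k = 152*(-111) = -16872)
(k + 18791)*(44476 - 22430) = (-16872 + 18791)*(44476 - 22430) = 1919*22046 = 42306274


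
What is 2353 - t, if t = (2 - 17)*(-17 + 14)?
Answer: 2308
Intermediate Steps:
t = 45 (t = -15*(-3) = 45)
2353 - t = 2353 - 1*45 = 2353 - 45 = 2308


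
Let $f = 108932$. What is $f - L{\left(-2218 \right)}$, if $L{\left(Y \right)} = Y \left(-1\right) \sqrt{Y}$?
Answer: $108932 - 2218 i \sqrt{2218} \approx 1.0893 \cdot 10^{5} - 1.0446 \cdot 10^{5} i$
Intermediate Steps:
$L{\left(Y \right)} = - Y^{\frac{3}{2}}$ ($L{\left(Y \right)} = - Y \sqrt{Y} = - Y^{\frac{3}{2}}$)
$f - L{\left(-2218 \right)} = 108932 - - \left(-2218\right)^{\frac{3}{2}} = 108932 - - \left(-2218\right) i \sqrt{2218} = 108932 - 2218 i \sqrt{2218}$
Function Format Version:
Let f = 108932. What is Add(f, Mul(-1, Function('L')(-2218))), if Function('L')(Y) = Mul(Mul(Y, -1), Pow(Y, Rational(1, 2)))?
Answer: Add(108932, Mul(-2218, I, Pow(2218, Rational(1, 2)))) ≈ Add(1.0893e+5, Mul(-1.0446e+5, I))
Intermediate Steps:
Function('L')(Y) = Mul(-1, Pow(Y, Rational(3, 2))) (Function('L')(Y) = Mul(Mul(-1, Y), Pow(Y, Rational(1, 2))) = Mul(-1, Pow(Y, Rational(3, 2))))
Add(f, Mul(-1, Function('L')(-2218))) = Add(108932, Mul(-1, Mul(-1, Pow(-2218, Rational(3, 2))))) = Add(108932, Mul(-1, Mul(-1, Mul(-2218, I, Pow(2218, Rational(1, 2)))))) = Add(108932, Mul(-1, Mul(2218, I, Pow(2218, Rational(1, 2))))) = Add(108932, Mul(-2218, I, Pow(2218, Rational(1, 2))))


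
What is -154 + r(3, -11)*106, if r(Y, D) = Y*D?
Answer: -3652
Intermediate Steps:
r(Y, D) = D*Y
-154 + r(3, -11)*106 = -154 - 11*3*106 = -154 - 33*106 = -154 - 3498 = -3652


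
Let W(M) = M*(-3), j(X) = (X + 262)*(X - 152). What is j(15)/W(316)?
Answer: 37949/948 ≈ 40.031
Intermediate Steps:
j(X) = (-152 + X)*(262 + X) (j(X) = (262 + X)*(-152 + X) = (-152 + X)*(262 + X))
W(M) = -3*M
j(15)/W(316) = (-39824 + 15**2 + 110*15)/((-3*316)) = (-39824 + 225 + 1650)/(-948) = -37949*(-1/948) = 37949/948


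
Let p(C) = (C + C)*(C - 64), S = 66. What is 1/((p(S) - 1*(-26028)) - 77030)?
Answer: -1/50738 ≈ -1.9709e-5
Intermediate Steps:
p(C) = 2*C*(-64 + C) (p(C) = (2*C)*(-64 + C) = 2*C*(-64 + C))
1/((p(S) - 1*(-26028)) - 77030) = 1/((2*66*(-64 + 66) - 1*(-26028)) - 77030) = 1/((2*66*2 + 26028) - 77030) = 1/((264 + 26028) - 77030) = 1/(26292 - 77030) = 1/(-50738) = -1/50738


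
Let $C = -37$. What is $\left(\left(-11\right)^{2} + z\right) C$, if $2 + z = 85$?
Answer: $-7548$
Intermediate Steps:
$z = 83$ ($z = -2 + 85 = 83$)
$\left(\left(-11\right)^{2} + z\right) C = \left(\left(-11\right)^{2} + 83\right) \left(-37\right) = \left(121 + 83\right) \left(-37\right) = 204 \left(-37\right) = -7548$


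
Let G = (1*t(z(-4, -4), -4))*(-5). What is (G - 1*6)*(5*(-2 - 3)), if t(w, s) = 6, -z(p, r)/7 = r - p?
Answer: 900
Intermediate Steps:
z(p, r) = -7*r + 7*p (z(p, r) = -7*(r - p) = -7*r + 7*p)
G = -30 (G = (1*6)*(-5) = 6*(-5) = -30)
(G - 1*6)*(5*(-2 - 3)) = (-30 - 1*6)*(5*(-2 - 3)) = (-30 - 6)*(5*(-5)) = -36*(-25) = 900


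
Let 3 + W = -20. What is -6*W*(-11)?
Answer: -1518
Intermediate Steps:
W = -23 (W = -3 - 20 = -23)
-6*W*(-11) = -6*(-23)*(-11) = 138*(-11) = -1518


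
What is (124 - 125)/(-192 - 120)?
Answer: 1/312 ≈ 0.0032051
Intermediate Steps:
(124 - 125)/(-192 - 120) = -1/(-312) = -1*(-1/312) = 1/312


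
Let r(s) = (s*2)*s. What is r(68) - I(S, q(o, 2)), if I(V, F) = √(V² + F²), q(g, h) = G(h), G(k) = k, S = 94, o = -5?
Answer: 9248 - 2*√2210 ≈ 9154.0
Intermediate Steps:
q(g, h) = h
I(V, F) = √(F² + V²)
r(s) = 2*s² (r(s) = (2*s)*s = 2*s²)
r(68) - I(S, q(o, 2)) = 2*68² - √(2² + 94²) = 2*4624 - √(4 + 8836) = 9248 - √8840 = 9248 - 2*√2210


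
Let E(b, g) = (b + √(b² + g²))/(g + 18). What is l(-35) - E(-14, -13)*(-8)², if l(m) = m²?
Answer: 7021/5 - 64*√365/5 ≈ 1159.7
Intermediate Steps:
E(b, g) = (b + √(b² + g²))/(18 + g)
l(-35) - E(-14, -13)*(-8)² = (-35)² - (-14 + √((-14)² + (-13)²))/(18 - 13)*(-8)² = 1225 - (-14 + √(196 + 169))/5*64 = 1225 - (-14 + √365)/5*64 = 1225 - (-14/5 + √365/5)*64 = 1225 - (-896/5 + 64*√365/5) = 1225 + (896/5 - 64*√365/5) = 7021/5 - 64*√365/5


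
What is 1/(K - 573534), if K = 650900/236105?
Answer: -47221/27082718834 ≈ -1.7436e-6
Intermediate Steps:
K = 130180/47221 (K = 650900*(1/236105) = 130180/47221 ≈ 2.7568)
1/(K - 573534) = 1/(130180/47221 - 573534) = 1/(-27082718834/47221) = -47221/27082718834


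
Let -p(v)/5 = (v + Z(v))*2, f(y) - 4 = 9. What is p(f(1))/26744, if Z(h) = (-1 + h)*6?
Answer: -425/13372 ≈ -0.031783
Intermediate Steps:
Z(h) = -6 + 6*h
f(y) = 13 (f(y) = 4 + 9 = 13)
p(v) = 60 - 70*v (p(v) = -5*(v + (-6 + 6*v))*2 = -5*(-6 + 7*v)*2 = -5*(-12 + 14*v) = 60 - 70*v)
p(f(1))/26744 = (60 - 70*13)/26744 = (60 - 910)*(1/26744) = -850*1/26744 = -425/13372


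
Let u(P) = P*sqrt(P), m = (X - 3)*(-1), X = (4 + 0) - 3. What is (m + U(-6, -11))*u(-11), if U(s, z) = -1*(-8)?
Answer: -110*I*sqrt(11) ≈ -364.83*I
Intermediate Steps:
X = 1 (X = 4 - 3 = 1)
U(s, z) = 8
m = 2 (m = (1 - 3)*(-1) = -2*(-1) = 2)
u(P) = P**(3/2)
(m + U(-6, -11))*u(-11) = (2 + 8)*(-11)**(3/2) = 10*(-11*I*sqrt(11)) = -110*I*sqrt(11)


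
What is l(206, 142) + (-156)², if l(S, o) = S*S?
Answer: 66772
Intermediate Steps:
l(S, o) = S²
l(206, 142) + (-156)² = 206² + (-156)² = 42436 + 24336 = 66772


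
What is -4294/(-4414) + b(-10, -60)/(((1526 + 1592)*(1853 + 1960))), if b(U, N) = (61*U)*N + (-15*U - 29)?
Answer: 25606584545/26238877338 ≈ 0.97590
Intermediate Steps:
b(U, N) = -29 - 15*U + 61*N*U (b(U, N) = 61*N*U + (-29 - 15*U) = -29 - 15*U + 61*N*U)
-4294/(-4414) + b(-10, -60)/(((1526 + 1592)*(1853 + 1960))) = -4294/(-4414) + (-29 - 15*(-10) + 61*(-60)*(-10))/(((1526 + 1592)*(1853 + 1960))) = -4294*(-1/4414) + (-29 + 150 + 36600)/((3118*3813)) = 2147/2207 + 36721/11888934 = 25606584545/26238877338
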